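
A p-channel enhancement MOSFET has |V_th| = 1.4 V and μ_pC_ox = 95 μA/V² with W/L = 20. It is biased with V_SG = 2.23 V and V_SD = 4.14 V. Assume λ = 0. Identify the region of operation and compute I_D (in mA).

Saturation; I_D = 0.654 mA

k_p = μ_pC_ox · (W/L) = 1.9 mA/V².
V_ov = V_SG − |V_th| = 2.23 − 1.4 = 0.83 V.
Since V_SD = 4.14 V ≥ V_ov = 0.83 V, the device is in saturation.
I_D = ½ k_p V_ov² = 0.5 × 1.9 × 0.83² = 0.654 mA.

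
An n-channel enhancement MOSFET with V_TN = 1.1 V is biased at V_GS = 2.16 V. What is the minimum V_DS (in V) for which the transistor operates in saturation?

The boundary between triode and saturation is V_DS = V_GS − V_TN = V_ov.
V_ov = 2.16 − 1.1 = 1.06 V.

V_DS,sat = 1.06 V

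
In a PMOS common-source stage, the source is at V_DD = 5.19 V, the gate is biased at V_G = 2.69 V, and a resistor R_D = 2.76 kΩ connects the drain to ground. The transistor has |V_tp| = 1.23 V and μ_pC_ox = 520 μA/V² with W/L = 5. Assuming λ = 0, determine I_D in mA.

V_SG = V_DD − V_G = 5.19 − 2.69 = 2.5 V, so V_ov = 2.5 − 1.23 = 1.27 V.
k_p = μ_pC_ox · (W/L) = 2.6 mA/V².
Assume saturation: I_D = ½ k_p V_ov² = 0.5 × 2.6 × 1.27² = 2.1 mA, giving V_SD = V_DD − I_D R_D = 5.19 − 2.1 × 2.76 = -0.597 V.
But -0.597 V < V_ov = 1.27 V, so the device is actually in triode.
In triode I_D = k_p[V_ov V_SD − ½ V_SD²] and I_D = (V_DD − V_SD)/R_D. Equating: 3.59 V_SD² − 10.11 V_SD + 5.19 = 0, giving V_SD = 0.675 V (the root below V_ov).
I_D = (5.19 − 0.675) / 2.76 = 1.64 mA.

I_D = 1.64 mA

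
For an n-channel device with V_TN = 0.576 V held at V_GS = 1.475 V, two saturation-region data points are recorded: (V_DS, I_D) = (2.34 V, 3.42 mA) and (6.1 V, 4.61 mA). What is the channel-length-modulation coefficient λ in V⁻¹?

With V_GS fixed, I_D ∝ (1 + λ V_DS) in saturation, so I_D2/I_D1 = (1 + λ V_DS2)/(1 + λ V_DS1).
4.61/3.42 = 1.348 = (1 + 6.1 λ)/(1 + 2.34 λ).
Solving: λ (I_D1 V_DS2 − I_D2 V_DS1) = I_D2 − I_D1, so λ = (4.61 − 3.42) / (3.42 × 6.1 − 4.61 × 2.34) = 1.19 / 10.1 = 0.118 V⁻¹.

λ = 0.118 V⁻¹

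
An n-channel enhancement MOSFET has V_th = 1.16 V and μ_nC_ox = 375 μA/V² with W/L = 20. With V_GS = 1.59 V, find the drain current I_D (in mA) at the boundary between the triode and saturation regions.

At the boundary V_DS = V_ov = V_GS − V_th = 1.59 − 1.16 = 0.43 V.
k_n = μ_nC_ox · (W/L) = 7.5 mA/V².
I_D = ½ k_n V_ov² = 0.5 × 7.5 × 0.43² = 0.693 mA.

I_D = 0.693 mA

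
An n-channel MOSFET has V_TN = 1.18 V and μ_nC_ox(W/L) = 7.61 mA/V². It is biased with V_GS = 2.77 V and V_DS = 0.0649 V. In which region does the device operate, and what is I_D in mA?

Triode; I_D = 0.769 mA

V_ov = V_GS − V_TN = 2.77 − 1.18 = 1.59 V.
Since V_DS = 0.0649 V < V_ov = 1.59 V, the device is in the triode region.
I_D = k_n [V_ov · V_DS − ½ V_DS²] = 7.61 × [1.59 × 0.0649 − 0.5 × 0.0649²] = 0.769 mA.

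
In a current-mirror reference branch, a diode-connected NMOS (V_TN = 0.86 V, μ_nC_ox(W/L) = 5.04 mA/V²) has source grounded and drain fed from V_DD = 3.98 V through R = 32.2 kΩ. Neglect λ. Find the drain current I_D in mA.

I_D = 0.0910 mA

With gate tied to drain, V_GS = V_DS ≥ V_GS − V_TN, so the device is in saturation.
KCL at the drain: ½ k_n (V_GS − V_TN)² = (V_DD − V_GS)/R.
Let x = V_GS − 0.86. Then 81.1 x² + x − 3.12 = 0, giving x = 0.19 V (positive root), so V_GS = 1.05 V.
I_D = (V_DD − V_GS)/R = (3.98 − 1.05) / 32.2 = 0.091 mA.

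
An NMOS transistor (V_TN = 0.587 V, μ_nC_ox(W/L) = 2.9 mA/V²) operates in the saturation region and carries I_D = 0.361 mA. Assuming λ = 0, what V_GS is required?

In saturation I_D = ½ k_n (V_GS − V_TN)², so V_GS − V_TN = √(2 I_D / k_n) = √(2 × 0.361 / 2.9) = 0.499 V.
V_GS = 0.587 + 0.499 = 1.09 V.

V_GS = 1.09 V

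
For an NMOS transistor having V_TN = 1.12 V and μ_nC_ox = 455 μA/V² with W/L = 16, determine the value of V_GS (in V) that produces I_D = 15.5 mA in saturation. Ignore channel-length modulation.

k_n = μ_nC_ox · (W/L) = 7.28 mA/V².
In saturation I_D = ½ k_n (V_GS − V_TN)², so V_GS − V_TN = √(2 I_D / k_n) = √(2 × 15.5 / 7.28) = 2.06 V.
V_GS = 1.12 + 2.06 = 3.18 V.

V_GS = 3.18 V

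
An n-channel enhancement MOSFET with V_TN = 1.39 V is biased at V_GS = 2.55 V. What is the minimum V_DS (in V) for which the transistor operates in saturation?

V_DS,sat = 1.16 V

The boundary between triode and saturation is V_DS = V_GS − V_TN = V_ov.
V_ov = 2.55 − 1.39 = 1.16 V.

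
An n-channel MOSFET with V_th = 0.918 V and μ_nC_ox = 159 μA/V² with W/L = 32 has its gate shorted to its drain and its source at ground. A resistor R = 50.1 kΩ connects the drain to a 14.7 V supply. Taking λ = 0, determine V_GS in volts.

V_GS = 1.24 V

With gate tied to drain, V_GS = V_DS ≥ V_GS − V_th, so the device is in saturation.
k_n = μ_nC_ox · (W/L) = 5.088 mA/V².
KCL at the drain: ½ k_n (V_GS − V_th)² = (V_DD − V_GS)/R.
Let x = V_GS − 0.918. Then 127 x² + x − 13.78 = 0, giving x = 0.325 V (positive root), so V_GS = 1.24 V.
I_D = (V_DD − V_GS)/R = (14.7 − 1.24) / 50.1 = 0.269 mA.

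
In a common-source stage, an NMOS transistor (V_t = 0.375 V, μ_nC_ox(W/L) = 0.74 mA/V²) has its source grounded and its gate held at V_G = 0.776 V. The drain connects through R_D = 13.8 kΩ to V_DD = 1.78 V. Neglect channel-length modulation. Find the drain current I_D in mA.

I_D = 0.0595 mA

V_GS = V_G = 0.776 V, so V_ov = 0.776 − 0.375 = 0.401 V.
Assume saturation: I_D = ½ k_n V_ov² = 0.5 × 0.74 × 0.401² = 0.0595 mA, giving V_DS = V_DD − I_D R_D = 1.78 − 0.0595 × 13.8 = 0.959 V.
V_DS = 0.959 V ≥ V_ov = 0.401 V, confirming saturation.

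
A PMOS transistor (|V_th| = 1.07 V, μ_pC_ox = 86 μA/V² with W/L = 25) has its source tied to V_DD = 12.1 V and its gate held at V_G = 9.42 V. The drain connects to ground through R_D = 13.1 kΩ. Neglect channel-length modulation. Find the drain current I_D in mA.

I_D = 0.902 mA

V_SG = V_DD − V_G = 12.1 − 9.42 = 2.68 V, so V_ov = 2.68 − 1.07 = 1.61 V.
k_p = μ_pC_ox · (W/L) = 2.15 mA/V².
Assume saturation: I_D = ½ k_p V_ov² = 0.5 × 2.15 × 1.61² = 2.79 mA, giving V_SD = V_DD − I_D R_D = 12.1 − 2.79 × 13.1 = -24.4 V.
But -24.4 V < V_ov = 1.61 V, so the device is actually in triode.
In triode I_D = k_p[V_ov V_SD − ½ V_SD²] and I_D = (V_DD − V_SD)/R_D. Equating: 14.1 V_SD² − 46.35 V_SD + 12.1 = 0, giving V_SD = 0.286 V (the root below V_ov).
I_D = (12.1 − 0.286) / 13.1 = 0.902 mA.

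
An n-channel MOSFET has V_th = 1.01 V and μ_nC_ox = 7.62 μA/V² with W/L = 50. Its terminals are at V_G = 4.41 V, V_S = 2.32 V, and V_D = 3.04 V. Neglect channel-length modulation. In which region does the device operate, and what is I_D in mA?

Triode; I_D = 0.198 mA

V_GS = V_G − V_S = 4.41 − 2.32 = 2.09 V; V_DS = V_D − V_S = 3.04 − 2.32 = 0.72 V.
k_n = μ_nC_ox · (W/L) = 0.381 mA/V².
V_ov = V_GS − V_th = 2.09 − 1.01 = 1.08 V.
Since V_DS = 0.72 V < V_ov = 1.08 V, the device is in the triode region.
I_D = k_n [V_ov · V_DS − ½ V_DS²] = 0.381 × [1.08 × 0.72 − 0.5 × 0.72²] = 0.198 mA.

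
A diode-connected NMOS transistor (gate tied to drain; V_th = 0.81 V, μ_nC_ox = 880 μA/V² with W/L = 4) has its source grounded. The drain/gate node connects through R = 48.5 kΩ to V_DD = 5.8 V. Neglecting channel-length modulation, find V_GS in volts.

With gate tied to drain, V_GS = V_DS ≥ V_GS − V_th, so the device is in saturation.
k_n = μ_nC_ox · (W/L) = 3.52 mA/V².
KCL at the drain: ½ k_n (V_GS − V_th)² = (V_DD − V_GS)/R.
Let x = V_GS − 0.81. Then 85.4 x² + x − 4.99 = 0, giving x = 0.236 V (positive root), so V_GS = 1.05 V.
I_D = (V_DD − V_GS)/R = (5.8 − 1.05) / 48.5 = 0.098 mA.

V_GS = 1.05 V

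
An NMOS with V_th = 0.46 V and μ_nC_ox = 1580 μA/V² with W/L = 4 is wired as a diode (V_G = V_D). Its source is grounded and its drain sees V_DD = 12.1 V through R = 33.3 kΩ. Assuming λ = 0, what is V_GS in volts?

V_GS = 0.788 V

With gate tied to drain, V_GS = V_DS ≥ V_GS − V_th, so the device is in saturation.
k_n = μ_nC_ox · (W/L) = 6.32 mA/V².
KCL at the drain: ½ k_n (V_GS − V_th)² = (V_DD − V_GS)/R.
Let x = V_GS − 0.46. Then 105 x² + x − 11.64 = 0, giving x = 0.328 V (positive root), so V_GS = 0.788 V.
I_D = (V_DD − V_GS)/R = (12.1 − 0.788) / 33.3 = 0.34 mA.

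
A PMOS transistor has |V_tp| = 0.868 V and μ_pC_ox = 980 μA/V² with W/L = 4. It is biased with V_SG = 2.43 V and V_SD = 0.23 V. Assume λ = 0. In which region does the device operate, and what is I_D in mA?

Triode; I_D = 1.30 mA

k_p = μ_pC_ox · (W/L) = 3.92 mA/V².
V_ov = V_SG − |V_tp| = 2.43 − 0.868 = 1.56 V.
Since V_SD = 0.23 V < V_ov = 1.56 V, the device is in the triode region.
I_D = k_p [V_ov · V_SD − ½ V_SD²] = 3.92 × [1.56 × 0.23 − 0.5 × 0.23²] = 1.3 mA.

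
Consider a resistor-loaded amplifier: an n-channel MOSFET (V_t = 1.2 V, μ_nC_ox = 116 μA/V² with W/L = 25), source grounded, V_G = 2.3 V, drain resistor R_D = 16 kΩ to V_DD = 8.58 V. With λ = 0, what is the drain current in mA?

I_D = 0.525 mA

V_GS = V_G = 2.3 V, so V_ov = 2.3 − 1.2 = 1.1 V.
k_n = μ_nC_ox · (W/L) = 2.9 mA/V².
Assume saturation: I_D = ½ k_n V_ov² = 0.5 × 2.9 × 1.1² = 1.75 mA, giving V_DS = V_DD − I_D R_D = 8.58 − 1.75 × 16 = -19.5 V.
But -19.5 V < V_ov = 1.1 V, so the device is actually in triode.
In triode I_D = k_n[V_ov V_DS − ½ V_DS²] and I_D = (V_DD − V_DS)/R_D. Equating: 23.2 V_DS² − 52.04 V_DS + 8.58 = 0, giving V_DS = 0.179 V (the root below V_ov).
I_D = (8.58 − 0.179) / 16 = 0.525 mA.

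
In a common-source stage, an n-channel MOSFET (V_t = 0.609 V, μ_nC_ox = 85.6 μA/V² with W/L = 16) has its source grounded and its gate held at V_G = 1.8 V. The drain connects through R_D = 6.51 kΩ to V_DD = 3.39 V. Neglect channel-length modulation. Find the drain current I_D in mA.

I_D = 0.469 mA

V_GS = V_G = 1.8 V, so V_ov = 1.8 − 0.609 = 1.19 V.
k_n = μ_nC_ox · (W/L) = 1.37 mA/V².
Assume saturation: I_D = ½ k_n V_ov² = 0.5 × 1.37 × 1.19² = 0.971 mA, giving V_DS = V_DD − I_D R_D = 3.39 − 0.971 × 6.51 = -2.93 V.
But -2.93 V < V_ov = 1.19 V, so the device is actually in triode.
In triode I_D = k_n[V_ov V_DS − ½ V_DS²] and I_D = (V_DD − V_DS)/R_D. Equating: 4.46 V_DS² − 11.62 V_DS + 3.39 = 0, giving V_DS = 0.335 V (the root below V_ov).
I_D = (3.39 − 0.335) / 6.51 = 0.469 mA.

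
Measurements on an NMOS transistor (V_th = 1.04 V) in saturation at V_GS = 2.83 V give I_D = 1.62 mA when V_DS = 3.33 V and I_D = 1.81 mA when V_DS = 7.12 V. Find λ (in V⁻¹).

λ = 0.0345 V⁻¹

With V_GS fixed, I_D ∝ (1 + λ V_DS) in saturation, so I_D2/I_D1 = (1 + λ V_DS2)/(1 + λ V_DS1).
1.81/1.62 = 1.117 = (1 + 7.12 λ)/(1 + 3.33 λ).
Solving: λ (I_D1 V_DS2 − I_D2 V_DS1) = I_D2 − I_D1, so λ = (1.81 − 1.62) / (1.62 × 7.12 − 1.81 × 3.33) = 0.19 / 5.51 = 0.0345 V⁻¹.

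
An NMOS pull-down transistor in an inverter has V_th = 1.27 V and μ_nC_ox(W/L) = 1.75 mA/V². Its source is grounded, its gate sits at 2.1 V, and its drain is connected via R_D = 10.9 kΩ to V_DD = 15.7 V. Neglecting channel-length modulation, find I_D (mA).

V_GS = V_G = 2.1 V, so V_ov = 2.1 − 1.27 = 0.83 V.
Assume saturation: I_D = ½ k_n V_ov² = 0.5 × 1.75 × 0.83² = 0.603 mA, giving V_DS = V_DD − I_D R_D = 15.7 − 0.603 × 10.9 = 9.13 V.
V_DS = 9.13 V ≥ V_ov = 0.83 V, confirming saturation.

I_D = 0.603 mA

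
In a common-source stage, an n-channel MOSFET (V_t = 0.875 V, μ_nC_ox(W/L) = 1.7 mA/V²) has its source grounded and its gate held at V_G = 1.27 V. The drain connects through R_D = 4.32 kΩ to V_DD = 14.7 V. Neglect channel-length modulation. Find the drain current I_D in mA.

V_GS = V_G = 1.27 V, so V_ov = 1.27 − 0.875 = 0.395 V.
Assume saturation: I_D = ½ k_n V_ov² = 0.5 × 1.7 × 0.395² = 0.133 mA, giving V_DS = V_DD − I_D R_D = 14.7 − 0.133 × 4.32 = 14.1 V.
V_DS = 14.1 V ≥ V_ov = 0.395 V, confirming saturation.

I_D = 0.133 mA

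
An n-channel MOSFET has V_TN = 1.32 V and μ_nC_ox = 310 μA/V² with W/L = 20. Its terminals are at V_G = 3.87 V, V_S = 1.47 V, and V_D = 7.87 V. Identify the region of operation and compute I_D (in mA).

Saturation; I_D = 3.62 mA

V_GS = V_G − V_S = 3.87 − 1.47 = 2.4 V; V_DS = V_D − V_S = 7.87 − 1.47 = 6.4 V.
k_n = μ_nC_ox · (W/L) = 6.2 mA/V².
V_ov = V_GS − V_TN = 2.4 − 1.32 = 1.08 V.
Since V_DS = 6.4 V ≥ V_ov = 1.08 V, the device is in saturation.
I_D = ½ k_n V_ov² = 0.5 × 6.2 × 1.08² = 3.62 mA.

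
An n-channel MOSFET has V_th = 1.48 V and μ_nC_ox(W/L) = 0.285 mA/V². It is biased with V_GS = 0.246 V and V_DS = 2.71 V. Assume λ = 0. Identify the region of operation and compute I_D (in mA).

V_GS = 0.246 V < V_th = 1.48 V, so the transistor is in cutoff.

Cutoff; I_D = 0 mA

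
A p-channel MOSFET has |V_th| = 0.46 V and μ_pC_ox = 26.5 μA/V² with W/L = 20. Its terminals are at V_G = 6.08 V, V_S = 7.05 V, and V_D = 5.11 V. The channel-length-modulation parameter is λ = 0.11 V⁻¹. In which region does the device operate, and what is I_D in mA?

Saturation; I_D = 0.0836 mA

V_SG = V_S − V_G = 7.05 − 6.08 = 0.97 V; V_SD = V_S − V_D = 7.05 − 5.11 = 1.94 V.
k_p = μ_pC_ox · (W/L) = 0.53 mA/V².
V_ov = V_SG − |V_th| = 0.97 − 0.46 = 0.51 V.
Since V_SD = 1.94 V ≥ V_ov = 0.51 V, the device is in saturation.
I_D = ½ k_p V_ov² (1 + λ V_SD) = 0.5 × 0.53 × 0.51² × (1 + 0.11 × 1.94) = 0.0836 mA.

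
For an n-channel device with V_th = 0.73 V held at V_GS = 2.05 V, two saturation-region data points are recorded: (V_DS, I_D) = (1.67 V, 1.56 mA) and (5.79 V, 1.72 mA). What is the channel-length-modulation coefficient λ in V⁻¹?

With V_GS fixed, I_D ∝ (1 + λ V_DS) in saturation, so I_D2/I_D1 = (1 + λ V_DS2)/(1 + λ V_DS1).
1.72/1.56 = 1.103 = (1 + 5.79 λ)/(1 + 1.67 λ).
Solving: λ (I_D1 V_DS2 − I_D2 V_DS1) = I_D2 − I_D1, so λ = (1.72 − 1.56) / (1.56 × 5.79 − 1.72 × 1.67) = 0.16 / 6.16 = 0.026 V⁻¹.

λ = 0.0260 V⁻¹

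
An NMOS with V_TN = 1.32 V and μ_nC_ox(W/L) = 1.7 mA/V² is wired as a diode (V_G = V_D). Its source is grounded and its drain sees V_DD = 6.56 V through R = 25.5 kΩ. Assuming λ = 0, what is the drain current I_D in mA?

With gate tied to drain, V_GS = V_DS ≥ V_GS − V_TN, so the device is in saturation.
KCL at the drain: ½ k_n (V_GS − V_TN)² = (V_DD − V_GS)/R.
Let x = V_GS − 1.32. Then 21.7 x² + x − 5.24 = 0, giving x = 0.469 V (positive root), so V_GS = 1.79 V.
I_D = (V_DD − V_GS)/R = (6.56 − 1.79) / 25.5 = 0.187 mA.

I_D = 0.187 mA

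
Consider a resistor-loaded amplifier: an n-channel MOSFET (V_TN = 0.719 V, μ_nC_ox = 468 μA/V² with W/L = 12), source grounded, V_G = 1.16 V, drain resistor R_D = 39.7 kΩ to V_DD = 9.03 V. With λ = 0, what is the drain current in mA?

I_D = 0.225 mA

V_GS = V_G = 1.16 V, so V_ov = 1.16 − 0.719 = 0.441 V.
k_n = μ_nC_ox · (W/L) = 5.616 mA/V².
Assume saturation: I_D = ½ k_n V_ov² = 0.5 × 5.616 × 0.441² = 0.546 mA, giving V_DS = V_DD − I_D R_D = 9.03 − 0.546 × 39.7 = -12.7 V.
But -12.7 V < V_ov = 0.441 V, so the device is actually in triode.
In triode I_D = k_n[V_ov V_DS − ½ V_DS²] and I_D = (V_DD − V_DS)/R_D. Equating: 111 V_DS² − 99.32 V_DS + 9.03 = 0, giving V_DS = 0.103 V (the root below V_ov).
I_D = (9.03 − 0.103) / 39.7 = 0.225 mA.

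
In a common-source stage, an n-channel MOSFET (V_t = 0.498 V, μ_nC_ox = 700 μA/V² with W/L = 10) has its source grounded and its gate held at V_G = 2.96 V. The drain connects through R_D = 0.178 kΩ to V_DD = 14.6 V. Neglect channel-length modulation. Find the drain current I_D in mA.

I_D = 21.2 mA

V_GS = V_G = 2.96 V, so V_ov = 2.96 − 0.498 = 2.46 V.
k_n = μ_nC_ox · (W/L) = 7 mA/V².
Assume saturation: I_D = ½ k_n V_ov² = 0.5 × 7 × 2.46² = 21.2 mA, giving V_DS = V_DD − I_D R_D = 14.6 − 21.2 × 0.178 = 10.8 V.
V_DS = 10.8 V ≥ V_ov = 2.46 V, confirming saturation.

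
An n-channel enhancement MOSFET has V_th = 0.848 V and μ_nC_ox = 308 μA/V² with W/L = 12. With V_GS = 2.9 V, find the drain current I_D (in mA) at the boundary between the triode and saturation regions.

At the boundary V_DS = V_ov = V_GS − V_th = 2.9 − 0.848 = 2.05 V.
k_n = μ_nC_ox · (W/L) = 3.696 mA/V².
I_D = ½ k_n V_ov² = 0.5 × 3.696 × 2.05² = 7.78 mA.

I_D = 7.78 mA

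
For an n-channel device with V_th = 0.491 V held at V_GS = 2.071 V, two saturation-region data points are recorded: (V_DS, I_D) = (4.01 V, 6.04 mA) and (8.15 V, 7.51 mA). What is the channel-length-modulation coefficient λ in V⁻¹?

λ = 0.0769 V⁻¹

With V_GS fixed, I_D ∝ (1 + λ V_DS) in saturation, so I_D2/I_D1 = (1 + λ V_DS2)/(1 + λ V_DS1).
7.51/6.04 = 1.243 = (1 + 8.15 λ)/(1 + 4.01 λ).
Solving: λ (I_D1 V_DS2 − I_D2 V_DS1) = I_D2 − I_D1, so λ = (7.51 − 6.04) / (6.04 × 8.15 − 7.51 × 4.01) = 1.47 / 19.1 = 0.0769 V⁻¹.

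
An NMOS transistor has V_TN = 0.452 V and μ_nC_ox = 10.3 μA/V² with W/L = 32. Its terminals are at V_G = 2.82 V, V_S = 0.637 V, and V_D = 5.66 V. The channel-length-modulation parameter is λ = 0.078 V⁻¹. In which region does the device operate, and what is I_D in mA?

V_GS = V_G − V_S = 2.82 − 0.637 = 2.18 V; V_DS = V_D − V_S = 5.66 − 0.637 = 5.02 V.
k_n = μ_nC_ox · (W/L) = 0.3296 mA/V².
V_ov = V_GS − V_TN = 2.18 − 0.452 = 1.73 V.
Since V_DS = 5.02 V ≥ V_ov = 1.73 V, the device is in saturation.
I_D = ½ k_n V_ov² (1 + λ V_DS) = 0.5 × 0.3296 × 1.73² × (1 + 0.078 × 5.02) = 0.687 mA.

Saturation; I_D = 0.687 mA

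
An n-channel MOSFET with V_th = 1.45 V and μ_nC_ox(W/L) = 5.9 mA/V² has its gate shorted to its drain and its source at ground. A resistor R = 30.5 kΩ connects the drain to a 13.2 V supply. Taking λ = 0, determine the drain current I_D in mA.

With gate tied to drain, V_GS = V_DS ≥ V_GS − V_th, so the device is in saturation.
KCL at the drain: ½ k_n (V_GS − V_th)² = (V_DD − V_GS)/R.
Let x = V_GS − 1.45. Then 90 x² + x − 11.75 = 0, giving x = 0.356 V (positive root), so V_GS = 1.81 V.
I_D = (V_DD − V_GS)/R = (13.2 − 1.81) / 30.5 = 0.374 mA.

I_D = 0.374 mA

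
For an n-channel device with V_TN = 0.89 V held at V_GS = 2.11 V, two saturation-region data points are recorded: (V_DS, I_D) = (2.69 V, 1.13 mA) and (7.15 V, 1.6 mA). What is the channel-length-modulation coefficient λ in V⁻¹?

λ = 0.124 V⁻¹

With V_GS fixed, I_D ∝ (1 + λ V_DS) in saturation, so I_D2/I_D1 = (1 + λ V_DS2)/(1 + λ V_DS1).
1.6/1.13 = 1.416 = (1 + 7.15 λ)/(1 + 2.69 λ).
Solving: λ (I_D1 V_DS2 − I_D2 V_DS1) = I_D2 − I_D1, so λ = (1.6 − 1.13) / (1.13 × 7.15 − 1.6 × 2.69) = 0.47 / 3.78 = 0.124 V⁻¹.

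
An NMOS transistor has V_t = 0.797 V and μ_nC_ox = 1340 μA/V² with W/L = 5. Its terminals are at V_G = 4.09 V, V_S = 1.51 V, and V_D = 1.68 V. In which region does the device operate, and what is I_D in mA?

V_GS = V_G − V_S = 4.09 − 1.51 = 2.58 V; V_DS = V_D − V_S = 1.68 − 1.51 = 0.17 V.
k_n = μ_nC_ox · (W/L) = 6.7 mA/V².
V_ov = V_GS − V_t = 2.58 − 0.797 = 1.78 V.
Since V_DS = 0.17 V < V_ov = 1.78 V, the device is in the triode region.
I_D = k_n [V_ov · V_DS − ½ V_DS²] = 6.7 × [1.78 × 0.17 − 0.5 × 0.17²] = 1.93 mA.

Triode; I_D = 1.93 mA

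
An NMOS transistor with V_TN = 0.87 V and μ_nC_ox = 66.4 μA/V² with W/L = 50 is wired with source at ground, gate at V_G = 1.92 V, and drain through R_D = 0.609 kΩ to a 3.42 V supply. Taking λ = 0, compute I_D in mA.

I_D = 1.83 mA

V_GS = V_G = 1.92 V, so V_ov = 1.92 − 0.87 = 1.05 V.
k_n = μ_nC_ox · (W/L) = 3.32 mA/V².
Assume saturation: I_D = ½ k_n V_ov² = 0.5 × 3.32 × 1.05² = 1.83 mA, giving V_DS = V_DD − I_D R_D = 3.42 − 1.83 × 0.609 = 2.31 V.
V_DS = 2.31 V ≥ V_ov = 1.05 V, confirming saturation.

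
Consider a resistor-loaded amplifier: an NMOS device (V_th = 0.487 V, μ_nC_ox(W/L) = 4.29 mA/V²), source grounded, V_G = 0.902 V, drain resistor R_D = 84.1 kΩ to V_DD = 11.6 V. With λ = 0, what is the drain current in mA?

I_D = 0.137 mA

V_GS = V_G = 0.902 V, so V_ov = 0.902 − 0.487 = 0.415 V.
Assume saturation: I_D = ½ k_n V_ov² = 0.5 × 4.29 × 0.415² = 0.369 mA, giving V_DS = V_DD − I_D R_D = 11.6 − 0.369 × 84.1 = -19.5 V.
But -19.5 V < V_ov = 0.415 V, so the device is actually in triode.
In triode I_D = k_n[V_ov V_DS − ½ V_DS²] and I_D = (V_DD − V_DS)/R_D. Equating: 180 V_DS² − 150.7 V_DS + 11.6 = 0, giving V_DS = 0.0858 V (the root below V_ov).
I_D = (11.6 − 0.0858) / 84.1 = 0.137 mA.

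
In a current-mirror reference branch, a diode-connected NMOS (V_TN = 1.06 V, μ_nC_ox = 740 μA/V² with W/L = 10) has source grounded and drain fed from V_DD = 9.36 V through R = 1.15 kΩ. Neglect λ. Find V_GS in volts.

V_GS = 2.34 V

With gate tied to drain, V_GS = V_DS ≥ V_GS − V_TN, so the device is in saturation.
k_n = μ_nC_ox · (W/L) = 7.4 mA/V².
KCL at the drain: ½ k_n (V_GS − V_TN)² = (V_DD − V_GS)/R.
Let x = V_GS − 1.06. Then 4.25 x² + x − 8.3 = 0, giving x = 1.28 V (positive root), so V_GS = 2.34 V.
I_D = (V_DD − V_GS)/R = (9.36 − 2.34) / 1.15 = 6.1 mA.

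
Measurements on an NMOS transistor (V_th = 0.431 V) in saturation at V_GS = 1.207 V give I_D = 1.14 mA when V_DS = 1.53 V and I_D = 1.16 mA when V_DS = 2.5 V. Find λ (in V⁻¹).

With V_GS fixed, I_D ∝ (1 + λ V_DS) in saturation, so I_D2/I_D1 = (1 + λ V_DS2)/(1 + λ V_DS1).
1.16/1.14 = 1.018 = (1 + 2.5 λ)/(1 + 1.53 λ).
Solving: λ (I_D1 V_DS2 − I_D2 V_DS1) = I_D2 − I_D1, so λ = (1.16 − 1.14) / (1.14 × 2.5 − 1.16 × 1.53) = 0.02 / 1.08 = 0.0186 V⁻¹.

λ = 0.0186 V⁻¹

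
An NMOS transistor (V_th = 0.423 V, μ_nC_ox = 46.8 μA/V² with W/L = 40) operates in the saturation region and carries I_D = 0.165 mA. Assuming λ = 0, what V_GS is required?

k_n = μ_nC_ox · (W/L) = 1.872 mA/V².
In saturation I_D = ½ k_n (V_GS − V_th)², so V_GS − V_th = √(2 I_D / k_n) = √(2 × 0.165 / 1.872) = 0.42 V.
V_GS = 0.423 + 0.42 = 0.843 V.

V_GS = 0.843 V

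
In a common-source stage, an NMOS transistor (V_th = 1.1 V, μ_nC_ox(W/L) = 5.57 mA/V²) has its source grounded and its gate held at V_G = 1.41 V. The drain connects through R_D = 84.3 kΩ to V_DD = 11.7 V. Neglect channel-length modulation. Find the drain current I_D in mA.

V_GS = V_G = 1.41 V, so V_ov = 1.41 − 1.1 = 0.31 V.
Assume saturation: I_D = ½ k_n V_ov² = 0.5 × 5.57 × 0.31² = 0.268 mA, giving V_DS = V_DD − I_D R_D = 11.7 − 0.268 × 84.3 = -10.9 V.
But -10.9 V < V_ov = 0.31 V, so the device is actually in triode.
In triode I_D = k_n[V_ov V_DS − ½ V_DS²] and I_D = (V_DD − V_DS)/R_D. Equating: 235 V_DS² − 146.6 V_DS + 11.7 = 0, giving V_DS = 0.094 V (the root below V_ov).
I_D = (11.7 − 0.094) / 84.3 = 0.138 mA.

I_D = 0.138 mA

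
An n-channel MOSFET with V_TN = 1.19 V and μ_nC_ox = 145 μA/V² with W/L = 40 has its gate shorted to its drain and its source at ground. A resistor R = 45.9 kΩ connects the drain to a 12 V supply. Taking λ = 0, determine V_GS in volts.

V_GS = 1.47 V

With gate tied to drain, V_GS = V_DS ≥ V_GS − V_TN, so the device is in saturation.
k_n = μ_nC_ox · (W/L) = 5.8 mA/V².
KCL at the drain: ½ k_n (V_GS − V_TN)² = (V_DD − V_GS)/R.
Let x = V_GS − 1.19. Then 133 x² + x − 10.81 = 0, giving x = 0.281 V (positive root), so V_GS = 1.47 V.
I_D = (V_DD − V_GS)/R = (12 − 1.47) / 45.9 = 0.229 mA.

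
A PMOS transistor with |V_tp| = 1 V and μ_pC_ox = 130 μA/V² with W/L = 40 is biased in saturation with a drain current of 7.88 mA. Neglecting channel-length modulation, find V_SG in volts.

k_p = μ_pC_ox · (W/L) = 5.2 mA/V².
In saturation I_D = ½ k_p (V_SG − |V_tp|)², so V_SG − |V_tp| = √(2 I_D / k_p) = √(2 × 7.88 / 5.2) = 1.74 V.
V_SG = 1 + 1.74 = 2.74 V.

V_SG = 2.74 V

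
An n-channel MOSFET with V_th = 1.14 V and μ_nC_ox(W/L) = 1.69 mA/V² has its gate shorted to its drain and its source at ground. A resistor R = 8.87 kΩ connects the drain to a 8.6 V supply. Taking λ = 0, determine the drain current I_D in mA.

I_D = 0.736 mA

With gate tied to drain, V_GS = V_DS ≥ V_GS − V_th, so the device is in saturation.
KCL at the drain: ½ k_n (V_GS − V_th)² = (V_DD − V_GS)/R.
Let x = V_GS − 1.14. Then 7.5 x² + x − 7.46 = 0, giving x = 0.933 V (positive root), so V_GS = 2.07 V.
I_D = (V_DD − V_GS)/R = (8.6 − 2.07) / 8.87 = 0.736 mA.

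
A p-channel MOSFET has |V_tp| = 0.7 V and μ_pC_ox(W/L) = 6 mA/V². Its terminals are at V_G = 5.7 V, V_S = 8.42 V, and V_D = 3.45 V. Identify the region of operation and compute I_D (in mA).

V_SG = V_S − V_G = 8.42 − 5.7 = 2.72 V; V_SD = V_S − V_D = 8.42 − 3.45 = 4.97 V.
V_ov = V_SG − |V_tp| = 2.72 − 0.7 = 2.02 V.
Since V_SD = 4.97 V ≥ V_ov = 2.02 V, the device is in saturation.
I_D = ½ k_p V_ov² = 0.5 × 6 × 2.02² = 12.2 mA.

Saturation; I_D = 12.2 mA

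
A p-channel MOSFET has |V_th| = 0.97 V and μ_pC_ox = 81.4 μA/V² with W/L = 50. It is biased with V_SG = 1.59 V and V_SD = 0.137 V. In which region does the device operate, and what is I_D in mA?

Triode; I_D = 0.308 mA

k_p = μ_pC_ox · (W/L) = 4.07 mA/V².
V_ov = V_SG − |V_th| = 1.59 − 0.97 = 0.62 V.
Since V_SD = 0.137 V < V_ov = 0.62 V, the device is in the triode region.
I_D = k_p [V_ov · V_SD − ½ V_SD²] = 4.07 × [0.62 × 0.137 − 0.5 × 0.137²] = 0.308 mA.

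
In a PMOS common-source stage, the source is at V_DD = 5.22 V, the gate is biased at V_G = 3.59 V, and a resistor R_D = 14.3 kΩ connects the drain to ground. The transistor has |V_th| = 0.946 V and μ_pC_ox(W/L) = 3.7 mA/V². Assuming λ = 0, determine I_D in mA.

I_D = 0.354 mA

V_SG = V_DD − V_G = 5.22 − 3.59 = 1.63 V, so V_ov = 1.63 − 0.946 = 0.684 V.
Assume saturation: I_D = ½ k_p V_ov² = 0.5 × 3.7 × 0.684² = 0.866 mA, giving V_SD = V_DD − I_D R_D = 5.22 − 0.866 × 14.3 = -7.16 V.
But -7.16 V < V_ov = 0.684 V, so the device is actually in triode.
In triode I_D = k_p[V_ov V_SD − ½ V_SD²] and I_D = (V_DD − V_SD)/R_D. Equating: 26.5 V_SD² − 37.19 V_SD + 5.22 = 0, giving V_SD = 0.158 V (the root below V_ov).
I_D = (5.22 − 0.158) / 14.3 = 0.354 mA.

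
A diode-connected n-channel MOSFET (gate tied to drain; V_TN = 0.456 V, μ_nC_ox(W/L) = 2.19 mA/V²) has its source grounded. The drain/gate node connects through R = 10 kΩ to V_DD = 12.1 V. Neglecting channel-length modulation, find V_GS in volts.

With gate tied to drain, V_GS = V_DS ≥ V_GS − V_TN, so the device is in saturation.
KCL at the drain: ½ k_n (V_GS − V_TN)² = (V_DD − V_GS)/R.
Let x = V_GS − 0.456. Then 10.9 x² + x − 11.64 = 0, giving x = 0.987 V (positive root), so V_GS = 1.44 V.
I_D = (V_DD − V_GS)/R = (12.1 − 1.44) / 10 = 1.07 mA.

V_GS = 1.44 V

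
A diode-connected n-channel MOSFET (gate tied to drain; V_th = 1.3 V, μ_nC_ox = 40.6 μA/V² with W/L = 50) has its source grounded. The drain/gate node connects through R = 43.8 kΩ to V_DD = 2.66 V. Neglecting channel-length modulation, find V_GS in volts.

With gate tied to drain, V_GS = V_DS ≥ V_GS − V_th, so the device is in saturation.
k_n = μ_nC_ox · (W/L) = 2.03 mA/V².
KCL at the drain: ½ k_n (V_GS − V_th)² = (V_DD − V_GS)/R.
Let x = V_GS − 1.3. Then 44.5 x² + x − 1.36 = 0, giving x = 0.164 V (positive root), so V_GS = 1.46 V.
I_D = (V_DD − V_GS)/R = (2.66 − 1.46) / 43.8 = 0.0273 mA.

V_GS = 1.46 V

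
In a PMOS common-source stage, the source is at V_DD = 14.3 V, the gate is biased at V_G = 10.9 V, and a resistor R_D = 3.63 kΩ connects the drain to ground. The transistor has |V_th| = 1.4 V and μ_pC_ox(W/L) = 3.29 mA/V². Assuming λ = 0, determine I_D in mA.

V_SG = V_DD − V_G = 14.3 − 10.9 = 3.4 V, so V_ov = 3.4 − 1.4 = 2 V.
Assume saturation: I_D = ½ k_p V_ov² = 0.5 × 3.29 × 2² = 6.58 mA, giving V_SD = V_DD − I_D R_D = 14.3 − 6.58 × 3.63 = -9.59 V.
But -9.59 V < V_ov = 2 V, so the device is actually in triode.
In triode I_D = k_p[V_ov V_SD − ½ V_SD²] and I_D = (V_DD − V_SD)/R_D. Equating: 5.97 V_SD² − 24.89 V_SD + 14.3 = 0, giving V_SD = 0.688 V (the root below V_ov).
I_D = (14.3 − 0.688) / 3.63 = 3.75 mA.

I_D = 3.75 mA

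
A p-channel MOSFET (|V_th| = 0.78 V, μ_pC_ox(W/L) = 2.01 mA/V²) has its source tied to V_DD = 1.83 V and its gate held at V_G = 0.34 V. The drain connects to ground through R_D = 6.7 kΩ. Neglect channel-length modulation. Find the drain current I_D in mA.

V_SG = V_DD − V_G = 1.83 − 0.34 = 1.49 V, so V_ov = 1.49 − 0.78 = 0.71 V.
Assume saturation: I_D = ½ k_p V_ov² = 0.5 × 2.01 × 0.71² = 0.507 mA, giving V_SD = V_DD − I_D R_D = 1.83 − 0.507 × 6.7 = -1.56 V.
But -1.56 V < V_ov = 0.71 V, so the device is actually in triode.
In triode I_D = k_p[V_ov V_SD − ½ V_SD²] and I_D = (V_DD − V_SD)/R_D. Equating: 6.73 V_SD² − 10.56 V_SD + 1.83 = 0, giving V_SD = 0.198 V (the root below V_ov).
I_D = (1.83 − 0.198) / 6.7 = 0.244 mA.

I_D = 0.244 mA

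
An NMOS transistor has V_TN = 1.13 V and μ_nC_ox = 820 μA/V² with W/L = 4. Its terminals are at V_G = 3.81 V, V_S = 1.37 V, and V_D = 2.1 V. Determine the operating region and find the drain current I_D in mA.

V_GS = V_G − V_S = 3.81 − 1.37 = 2.44 V; V_DS = V_D − V_S = 2.1 − 1.37 = 0.73 V.
k_n = μ_nC_ox · (W/L) = 3.28 mA/V².
V_ov = V_GS − V_TN = 2.44 − 1.13 = 1.31 V.
Since V_DS = 0.73 V < V_ov = 1.31 V, the device is in the triode region.
I_D = k_n [V_ov · V_DS − ½ V_DS²] = 3.28 × [1.31 × 0.73 − 0.5 × 0.73²] = 2.26 mA.

Triode; I_D = 2.26 mA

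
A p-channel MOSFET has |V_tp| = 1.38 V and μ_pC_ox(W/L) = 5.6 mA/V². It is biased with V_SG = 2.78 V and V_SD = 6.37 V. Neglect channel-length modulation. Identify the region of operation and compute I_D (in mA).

Saturation; I_D = 5.49 mA

V_ov = V_SG − |V_tp| = 2.78 − 1.38 = 1.4 V.
Since V_SD = 6.37 V ≥ V_ov = 1.4 V, the device is in saturation.
I_D = ½ k_p V_ov² = 0.5 × 5.6 × 1.4² = 5.49 mA.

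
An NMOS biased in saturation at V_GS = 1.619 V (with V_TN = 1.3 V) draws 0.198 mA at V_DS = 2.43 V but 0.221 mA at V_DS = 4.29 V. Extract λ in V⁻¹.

With V_GS fixed, I_D ∝ (1 + λ V_DS) in saturation, so I_D2/I_D1 = (1 + λ V_DS2)/(1 + λ V_DS1).
0.221/0.198 = 1.116 = (1 + 4.29 λ)/(1 + 2.43 λ).
Solving: λ (I_D1 V_DS2 − I_D2 V_DS1) = I_D2 − I_D1, so λ = (0.221 − 0.198) / (0.198 × 4.29 − 0.221 × 2.43) = 0.023 / 0.312 = 0.0736 V⁻¹.

λ = 0.0736 V⁻¹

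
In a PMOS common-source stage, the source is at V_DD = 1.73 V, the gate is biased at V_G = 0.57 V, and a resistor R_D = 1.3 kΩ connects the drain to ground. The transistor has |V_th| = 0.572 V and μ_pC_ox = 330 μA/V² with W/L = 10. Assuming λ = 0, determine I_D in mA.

I_D = 0.570 mA

V_SG = V_DD − V_G = 1.73 − 0.57 = 1.16 V, so V_ov = 1.16 − 0.572 = 0.588 V.
k_p = μ_pC_ox · (W/L) = 3.3 mA/V².
Assume saturation: I_D = ½ k_p V_ov² = 0.5 × 3.3 × 0.588² = 0.57 mA, giving V_SD = V_DD − I_D R_D = 1.73 − 0.57 × 1.3 = 0.988 V.
V_SD = 0.988 V ≥ V_ov = 0.588 V, confirming saturation.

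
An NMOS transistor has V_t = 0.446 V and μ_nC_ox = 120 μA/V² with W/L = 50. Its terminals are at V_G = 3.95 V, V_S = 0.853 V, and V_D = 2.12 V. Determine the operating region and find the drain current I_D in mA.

V_GS = V_G − V_S = 3.95 − 0.853 = 3.1 V; V_DS = V_D − V_S = 2.12 − 0.853 = 1.27 V.
k_n = μ_nC_ox · (W/L) = 6 mA/V².
V_ov = V_GS − V_t = 3.1 − 0.446 = 2.65 V.
Since V_DS = 1.27 V < V_ov = 2.65 V, the device is in the triode region.
I_D = k_n [V_ov · V_DS − ½ V_DS²] = 6 × [2.65 × 1.27 − 0.5 × 1.27²] = 15.3 mA.

Triode; I_D = 15.3 mA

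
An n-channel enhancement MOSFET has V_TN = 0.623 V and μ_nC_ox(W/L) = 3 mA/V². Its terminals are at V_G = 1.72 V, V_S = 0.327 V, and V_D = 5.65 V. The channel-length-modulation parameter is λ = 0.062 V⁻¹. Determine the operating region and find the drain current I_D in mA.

Saturation; I_D = 1.18 mA

V_GS = V_G − V_S = 1.72 − 0.327 = 1.39 V; V_DS = V_D − V_S = 5.65 − 0.327 = 5.32 V.
V_ov = V_GS − V_TN = 1.39 − 0.623 = 0.77 V.
Since V_DS = 5.32 V ≥ V_ov = 0.77 V, the device is in saturation.
I_D = ½ k_n V_ov² (1 + λ V_DS) = 0.5 × 3 × 0.77² × (1 + 0.062 × 5.32) = 1.18 mA.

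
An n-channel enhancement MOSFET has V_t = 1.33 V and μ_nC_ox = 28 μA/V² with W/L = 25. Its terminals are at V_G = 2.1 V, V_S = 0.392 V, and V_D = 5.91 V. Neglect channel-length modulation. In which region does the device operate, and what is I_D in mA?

Saturation; I_D = 0.0500 mA

V_GS = V_G − V_S = 2.1 − 0.392 = 1.71 V; V_DS = V_D − V_S = 5.91 − 0.392 = 5.52 V.
k_n = μ_nC_ox · (W/L) = 0.7 mA/V².
V_ov = V_GS − V_t = 1.71 − 1.33 = 0.378 V.
Since V_DS = 5.52 V ≥ V_ov = 0.378 V, the device is in saturation.
I_D = ½ k_n V_ov² = 0.5 × 0.7 × 0.378² = 0.05 mA.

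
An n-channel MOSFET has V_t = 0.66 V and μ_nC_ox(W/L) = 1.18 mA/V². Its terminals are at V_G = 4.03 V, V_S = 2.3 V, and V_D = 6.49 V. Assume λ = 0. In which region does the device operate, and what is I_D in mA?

V_GS = V_G − V_S = 4.03 − 2.3 = 1.73 V; V_DS = V_D − V_S = 6.49 − 2.3 = 4.19 V.
V_ov = V_GS − V_t = 1.73 − 0.66 = 1.07 V.
Since V_DS = 4.19 V ≥ V_ov = 1.07 V, the device is in saturation.
I_D = ½ k_n V_ov² = 0.5 × 1.18 × 1.07² = 0.675 mA.

Saturation; I_D = 0.675 mA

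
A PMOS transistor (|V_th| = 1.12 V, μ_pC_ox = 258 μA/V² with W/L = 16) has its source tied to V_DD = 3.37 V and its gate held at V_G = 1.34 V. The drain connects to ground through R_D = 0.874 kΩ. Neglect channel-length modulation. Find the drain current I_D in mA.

V_SG = V_DD − V_G = 3.37 − 1.34 = 2.03 V, so V_ov = 2.03 − 1.12 = 0.91 V.
k_p = μ_pC_ox · (W/L) = 4.128 mA/V².
Assume saturation: I_D = ½ k_p V_ov² = 0.5 × 4.128 × 0.91² = 1.71 mA, giving V_SD = V_DD − I_D R_D = 3.37 − 1.71 × 0.874 = 1.88 V.
V_SD = 1.88 V ≥ V_ov = 0.91 V, confirming saturation.

I_D = 1.71 mA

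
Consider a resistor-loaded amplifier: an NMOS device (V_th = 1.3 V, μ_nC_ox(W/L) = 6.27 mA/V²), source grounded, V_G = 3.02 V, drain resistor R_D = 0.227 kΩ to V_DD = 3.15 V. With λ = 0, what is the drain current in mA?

I_D = 8.50 mA

V_GS = V_G = 3.02 V, so V_ov = 3.02 − 1.3 = 1.72 V.
Assume saturation: I_D = ½ k_n V_ov² = 0.5 × 6.27 × 1.72² = 9.27 mA, giving V_DS = V_DD − I_D R_D = 3.15 − 9.27 × 0.227 = 1.04 V.
But 1.04 V < V_ov = 1.72 V, so the device is actually in triode.
In triode I_D = k_n[V_ov V_DS − ½ V_DS²] and I_D = (V_DD − V_DS)/R_D. Equating: 0.712 V_DS² − 3.448 V_DS + 3.15 = 0, giving V_DS = 1.22 V (the root below V_ov).
I_D = (3.15 − 1.22) / 0.227 = 8.5 mA.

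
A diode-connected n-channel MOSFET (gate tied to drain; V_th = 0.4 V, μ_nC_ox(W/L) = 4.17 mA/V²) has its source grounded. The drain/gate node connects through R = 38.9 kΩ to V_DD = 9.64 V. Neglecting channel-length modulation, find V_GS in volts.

V_GS = 0.731 V

With gate tied to drain, V_GS = V_DS ≥ V_GS − V_th, so the device is in saturation.
KCL at the drain: ½ k_n (V_GS − V_th)² = (V_DD − V_GS)/R.
Let x = V_GS − 0.4. Then 81.1 x² + x − 9.24 = 0, giving x = 0.331 V (positive root), so V_GS = 0.731 V.
I_D = (V_DD − V_GS)/R = (9.64 − 0.731) / 38.9 = 0.229 mA.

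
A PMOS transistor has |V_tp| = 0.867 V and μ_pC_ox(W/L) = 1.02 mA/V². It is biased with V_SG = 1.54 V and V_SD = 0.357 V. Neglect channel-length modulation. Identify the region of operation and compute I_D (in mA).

V_ov = V_SG − |V_tp| = 1.54 − 0.867 = 0.673 V.
Since V_SD = 0.357 V < V_ov = 0.673 V, the device is in the triode region.
I_D = k_p [V_ov · V_SD − ½ V_SD²] = 1.02 × [0.673 × 0.357 − 0.5 × 0.357²] = 0.18 mA.

Triode; I_D = 0.180 mA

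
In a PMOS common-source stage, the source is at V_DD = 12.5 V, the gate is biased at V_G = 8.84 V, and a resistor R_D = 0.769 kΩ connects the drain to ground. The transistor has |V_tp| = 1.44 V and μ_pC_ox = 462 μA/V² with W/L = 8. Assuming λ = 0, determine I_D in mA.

I_D = 9.11 mA

V_SG = V_DD − V_G = 12.5 − 8.84 = 3.66 V, so V_ov = 3.66 − 1.44 = 2.22 V.
k_p = μ_pC_ox · (W/L) = 3.696 mA/V².
Assume saturation: I_D = ½ k_p V_ov² = 0.5 × 3.696 × 2.22² = 9.11 mA, giving V_SD = V_DD − I_D R_D = 12.5 − 9.11 × 0.769 = 5.5 V.
V_SD = 5.5 V ≥ V_ov = 2.22 V, confirming saturation.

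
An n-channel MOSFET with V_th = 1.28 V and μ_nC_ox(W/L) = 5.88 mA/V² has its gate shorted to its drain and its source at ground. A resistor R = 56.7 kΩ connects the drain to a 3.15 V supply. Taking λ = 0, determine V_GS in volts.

V_GS = 1.38 V

With gate tied to drain, V_GS = V_DS ≥ V_GS − V_th, so the device is in saturation.
KCL at the drain: ½ k_n (V_GS − V_th)² = (V_DD − V_GS)/R.
Let x = V_GS − 1.28. Then 167 x² + x − 1.87 = 0, giving x = 0.103 V (positive root), so V_GS = 1.38 V.
I_D = (V_DD − V_GS)/R = (3.15 − 1.38) / 56.7 = 0.0312 mA.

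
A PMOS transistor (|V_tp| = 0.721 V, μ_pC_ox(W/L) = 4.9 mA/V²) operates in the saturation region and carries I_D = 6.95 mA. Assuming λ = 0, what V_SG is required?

In saturation I_D = ½ k_p (V_SG − |V_tp|)², so V_SG − |V_tp| = √(2 I_D / k_p) = √(2 × 6.95 / 4.9) = 1.68 V.
V_SG = 0.721 + 1.68 = 2.41 V.

V_SG = 2.41 V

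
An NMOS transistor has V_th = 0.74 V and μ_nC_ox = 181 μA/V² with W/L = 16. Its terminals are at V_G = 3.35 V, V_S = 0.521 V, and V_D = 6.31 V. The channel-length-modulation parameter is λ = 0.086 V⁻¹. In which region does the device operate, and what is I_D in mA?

V_GS = V_G − V_S = 3.35 − 0.521 = 2.83 V; V_DS = V_D − V_S = 6.31 − 0.521 = 5.79 V.
k_n = μ_nC_ox · (W/L) = 2.896 mA/V².
V_ov = V_GS − V_th = 2.83 − 0.74 = 2.09 V.
Since V_DS = 5.79 V ≥ V_ov = 2.09 V, the device is in saturation.
I_D = ½ k_n V_ov² (1 + λ V_DS) = 0.5 × 2.896 × 2.09² × (1 + 0.086 × 5.79) = 9.46 mA.

Saturation; I_D = 9.46 mA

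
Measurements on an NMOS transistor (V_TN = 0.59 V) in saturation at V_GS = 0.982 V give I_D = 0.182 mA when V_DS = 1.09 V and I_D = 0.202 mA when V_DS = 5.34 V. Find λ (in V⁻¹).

λ = 0.0266 V⁻¹

With V_GS fixed, I_D ∝ (1 + λ V_DS) in saturation, so I_D2/I_D1 = (1 + λ V_DS2)/(1 + λ V_DS1).
0.202/0.182 = 1.11 = (1 + 5.34 λ)/(1 + 1.09 λ).
Solving: λ (I_D1 V_DS2 − I_D2 V_DS1) = I_D2 − I_D1, so λ = (0.202 − 0.182) / (0.182 × 5.34 − 0.202 × 1.09) = 0.02 / 0.752 = 0.0266 V⁻¹.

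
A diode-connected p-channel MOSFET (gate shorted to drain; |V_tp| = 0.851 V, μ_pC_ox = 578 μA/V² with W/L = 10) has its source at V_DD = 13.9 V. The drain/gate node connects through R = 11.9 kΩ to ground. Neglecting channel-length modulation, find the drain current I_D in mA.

I_D = 1.05 mA

With gate tied to drain, V_SG = V_SD ≥ V_SG − |V_tp|, so the device is in saturation.
k_p = μ_pC_ox · (W/L) = 5.78 mA/V².
KCL at the drain: ½ k_p (V_SG − |V_tp|)² = (V_DD − V_SG)/R.
Let x = V_SG − 0.851. Then 34.4 x² + x − 13.05 = 0, giving x = 0.602 V (positive root), so V_SG = 1.45 V.
I_D = (V_DD − V_SG)/R = (13.9 − 1.45) / 11.9 = 1.05 mA.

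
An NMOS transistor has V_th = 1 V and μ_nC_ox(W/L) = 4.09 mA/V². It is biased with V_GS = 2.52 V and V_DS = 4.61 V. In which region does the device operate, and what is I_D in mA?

Saturation; I_D = 4.72 mA

V_ov = V_GS − V_th = 2.52 − 1 = 1.52 V.
Since V_DS = 4.61 V ≥ V_ov = 1.52 V, the device is in saturation.
I_D = ½ k_n V_ov² = 0.5 × 4.09 × 1.52² = 4.72 mA.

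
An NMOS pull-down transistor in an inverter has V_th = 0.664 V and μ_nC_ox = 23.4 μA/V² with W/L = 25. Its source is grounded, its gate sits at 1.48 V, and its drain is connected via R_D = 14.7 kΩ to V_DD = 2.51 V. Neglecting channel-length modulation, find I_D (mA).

V_GS = V_G = 1.48 V, so V_ov = 1.48 − 0.664 = 0.816 V.
k_n = μ_nC_ox · (W/L) = 0.585 mA/V².
Assume saturation: I_D = ½ k_n V_ov² = 0.5 × 0.585 × 0.816² = 0.195 mA, giving V_DS = V_DD − I_D R_D = 2.51 − 0.195 × 14.7 = -0.353 V.
But -0.353 V < V_ov = 0.816 V, so the device is actually in triode.
In triode I_D = k_n[V_ov V_DS − ½ V_DS²] and I_D = (V_DD − V_DS)/R_D. Equating: 4.3 V_DS² − 8.017 V_DS + 2.51 = 0, giving V_DS = 0.398 V (the root below V_ov).
I_D = (2.51 − 0.398) / 14.7 = 0.144 mA.

I_D = 0.144 mA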